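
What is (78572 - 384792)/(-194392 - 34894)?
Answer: 153110/114643 ≈ 1.3355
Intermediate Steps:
(78572 - 384792)/(-194392 - 34894) = -306220/(-229286) = -306220*(-1/229286) = 153110/114643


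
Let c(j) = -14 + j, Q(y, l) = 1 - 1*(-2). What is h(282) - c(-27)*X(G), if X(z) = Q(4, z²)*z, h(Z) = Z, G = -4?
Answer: -210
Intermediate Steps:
Q(y, l) = 3 (Q(y, l) = 1 + 2 = 3)
X(z) = 3*z
h(282) - c(-27)*X(G) = 282 - (-14 - 27)*3*(-4) = 282 - (-41)*(-12) = 282 - 1*492 = 282 - 492 = -210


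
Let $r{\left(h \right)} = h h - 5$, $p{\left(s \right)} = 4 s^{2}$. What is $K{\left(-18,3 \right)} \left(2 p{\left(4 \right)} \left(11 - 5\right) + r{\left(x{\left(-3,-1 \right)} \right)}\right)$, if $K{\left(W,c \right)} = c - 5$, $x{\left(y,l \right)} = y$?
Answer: $-1544$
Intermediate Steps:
$K{\left(W,c \right)} = -5 + c$ ($K{\left(W,c \right)} = c - 5 = -5 + c$)
$r{\left(h \right)} = -5 + h^{2}$ ($r{\left(h \right)} = h^{2} - 5 = -5 + h^{2}$)
$K{\left(-18,3 \right)} \left(2 p{\left(4 \right)} \left(11 - 5\right) + r{\left(x{\left(-3,-1 \right)} \right)}\right) = \left(-5 + 3\right) \left(2 \cdot 4 \cdot 4^{2} \left(11 - 5\right) - \left(5 - \left(-3\right)^{2}\right)\right) = - 2 \left(2 \cdot 4 \cdot 16 \cdot 6 + \left(-5 + 9\right)\right) = - 2 \left(2 \cdot 64 \cdot 6 + 4\right) = - 2 \left(128 \cdot 6 + 4\right) = - 2 \left(768 + 4\right) = \left(-2\right) 772 = -1544$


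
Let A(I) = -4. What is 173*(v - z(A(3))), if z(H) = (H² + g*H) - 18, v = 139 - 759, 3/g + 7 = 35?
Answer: -747879/7 ≈ -1.0684e+5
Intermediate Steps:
g = 3/28 (g = 3/(-7 + 35) = 3/28 ≈ 0.10714)
v = -620
z(H) = -18 + H² + 3*H/28 (z(H) = (H² + 3*H/28) - 18 = -18 + H² + 3*H/28)
173*(v - z(A(3))) = 173*(-620 - (-18 + (-4)² + (3/28)*(-4))) = 173*(-620 - (-18 + 16 - 3/7)) = 173*(-620 - 1*(-17/7)) = 173*(-620 + 17/7) = 173*(-4323/7) = -747879/7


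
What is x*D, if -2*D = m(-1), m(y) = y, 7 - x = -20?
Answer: 27/2 ≈ 13.500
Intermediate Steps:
x = 27 (x = 7 - 1*(-20) = 7 + 20 = 27)
D = ½ (D = -½*(-1) = ½ ≈ 0.50000)
x*D = 27*(½) = 27/2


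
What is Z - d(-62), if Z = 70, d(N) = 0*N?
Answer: 70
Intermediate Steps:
d(N) = 0
Z - d(-62) = 70 - 1*0 = 70 + 0 = 70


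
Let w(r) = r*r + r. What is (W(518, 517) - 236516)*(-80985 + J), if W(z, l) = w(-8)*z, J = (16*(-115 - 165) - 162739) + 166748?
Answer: 16902771648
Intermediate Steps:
w(r) = r + r² (w(r) = r² + r = r + r²)
J = -471 (J = (16*(-280) - 162739) + 166748 = (-4480 - 162739) + 166748 = -167219 + 166748 = -471)
W(z, l) = 56*z (W(z, l) = (-8*(1 - 8))*z = (-8*(-7))*z = 56*z)
(W(518, 517) - 236516)*(-80985 + J) = (56*518 - 236516)*(-80985 - 471) = (29008 - 236516)*(-81456) = -207508*(-81456) = 16902771648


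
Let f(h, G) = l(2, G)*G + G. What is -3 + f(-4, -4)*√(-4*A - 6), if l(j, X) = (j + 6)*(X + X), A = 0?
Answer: -3 + 252*I*√6 ≈ -3.0 + 617.27*I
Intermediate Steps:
l(j, X) = 2*X*(6 + j) (l(j, X) = (6 + j)*(2*X) = 2*X*(6 + j))
f(h, G) = G + 16*G² (f(h, G) = (2*G*(6 + 2))*G + G = (2*G*8)*G + G = (16*G)*G + G = 16*G² + G = G + 16*G²)
-3 + f(-4, -4)*√(-4*A - 6) = -3 + (-4*(1 + 16*(-4)))*√(-4*0 - 6) = -3 + (-4*(1 - 64))*√(0 - 6) = -3 + (-4*(-63))*√(-6) = -3 + 252*(I*√6) = -3 + 252*I*√6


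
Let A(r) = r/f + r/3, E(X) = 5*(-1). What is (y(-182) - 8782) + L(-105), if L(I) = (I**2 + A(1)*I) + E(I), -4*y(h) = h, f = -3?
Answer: 4567/2 ≈ 2283.5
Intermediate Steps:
E(X) = -5
y(h) = -h/4
A(r) = 0 (A(r) = r/(-3) + r/3 = r*(-1/3) + r*(1/3) = -r/3 + r/3 = 0)
L(I) = -5 + I**2 (L(I) = (I**2 + 0*I) - 5 = (I**2 + 0) - 5 = I**2 - 5 = -5 + I**2)
(y(-182) - 8782) + L(-105) = (-1/4*(-182) - 8782) + (-5 + (-105)**2) = (91/2 - 8782) + (-5 + 11025) = -17473/2 + 11020 = 4567/2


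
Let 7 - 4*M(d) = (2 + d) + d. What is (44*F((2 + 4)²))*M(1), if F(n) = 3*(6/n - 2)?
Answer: -363/2 ≈ -181.50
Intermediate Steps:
M(d) = 5/4 - d/2 (M(d) = 7/4 - ((2 + d) + d)/4 = 7/4 - (2 + 2*d)/4 = 7/4 + (-½ - d/2) = 5/4 - d/2)
F(n) = -6 + 18/n (F(n) = 3*(-2 + 6/n) = -6 + 18/n)
(44*F((2 + 4)²))*M(1) = (44*(-6 + 18/((2 + 4)²)))*(5/4 - ½*1) = (44*(-6 + 18/(6²)))*(5/4 - ½) = (44*(-6 + 18/36))*(¾) = (44*(-6 + 18*(1/36)))*(¾) = (44*(-6 + ½))*(¾) = (44*(-11/2))*(¾) = -242*¾ = -363/2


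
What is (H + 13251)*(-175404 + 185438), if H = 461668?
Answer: 4765337246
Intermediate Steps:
(H + 13251)*(-175404 + 185438) = (461668 + 13251)*(-175404 + 185438) = 474919*10034 = 4765337246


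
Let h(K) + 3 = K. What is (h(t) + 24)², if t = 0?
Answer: 441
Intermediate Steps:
h(K) = -3 + K
(h(t) + 24)² = ((-3 + 0) + 24)² = (-3 + 24)² = 21² = 441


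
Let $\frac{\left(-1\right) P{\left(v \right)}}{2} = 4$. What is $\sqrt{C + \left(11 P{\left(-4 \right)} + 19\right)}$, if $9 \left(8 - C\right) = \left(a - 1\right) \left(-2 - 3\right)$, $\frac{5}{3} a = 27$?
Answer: $\frac{i \sqrt{473}}{3} \approx 7.2495 i$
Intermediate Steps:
$a = \frac{81}{5}$ ($a = \frac{3}{5} \cdot 27 = \frac{81}{5} \approx 16.2$)
$P{\left(v \right)} = -8$ ($P{\left(v \right)} = \left(-2\right) 4 = -8$)
$C = \frac{148}{9}$ ($C = 8 - \frac{\left(\frac{81}{5} - 1\right) \left(-2 - 3\right)}{9} = 8 - \frac{\frac{76}{5} \left(-5\right)}{9} = 8 - - \frac{76}{9} = 8 + \frac{76}{9} = \frac{148}{9} \approx 16.444$)
$\sqrt{C + \left(11 P{\left(-4 \right)} + 19\right)} = \sqrt{\frac{148}{9} + \left(11 \left(-8\right) + 19\right)} = \sqrt{\frac{148}{9} + \left(-88 + 19\right)} = \sqrt{\frac{148}{9} - 69} = \sqrt{- \frac{473}{9}} = \frac{i \sqrt{473}}{3}$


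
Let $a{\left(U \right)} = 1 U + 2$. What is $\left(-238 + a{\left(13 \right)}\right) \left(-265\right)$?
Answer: $59095$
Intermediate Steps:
$a{\left(U \right)} = 2 + U$ ($a{\left(U \right)} = U + 2 = 2 + U$)
$\left(-238 + a{\left(13 \right)}\right) \left(-265\right) = \left(-238 + \left(2 + 13\right)\right) \left(-265\right) = \left(-238 + 15\right) \left(-265\right) = \left(-223\right) \left(-265\right) = 59095$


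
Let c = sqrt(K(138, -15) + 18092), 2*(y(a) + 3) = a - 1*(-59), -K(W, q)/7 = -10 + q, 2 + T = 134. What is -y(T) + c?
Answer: -185/2 + sqrt(18267) ≈ 42.655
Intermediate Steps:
T = 132 (T = -2 + 134 = 132)
K(W, q) = 70 - 7*q (K(W, q) = -7*(-10 + q) = 70 - 7*q)
y(a) = 53/2 + a/2 (y(a) = -3 + (a - 1*(-59))/2 = -3 + (a + 59)/2 = -3 + (59 + a)/2 = -3 + (59/2 + a/2) = 53/2 + a/2)
c = sqrt(18267) (c = sqrt((70 - 7*(-15)) + 18092) = sqrt((70 + 105) + 18092) = sqrt(175 + 18092) = sqrt(18267) ≈ 135.16)
-y(T) + c = -(53/2 + (1/2)*132) + sqrt(18267) = -(53/2 + 66) + sqrt(18267) = -1*185/2 + sqrt(18267) = -185/2 + sqrt(18267)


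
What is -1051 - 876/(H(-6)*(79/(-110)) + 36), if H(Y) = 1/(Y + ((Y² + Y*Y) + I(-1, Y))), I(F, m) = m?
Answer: -255416171/237521 ≈ -1075.3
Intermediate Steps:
H(Y) = 1/(2*Y + 2*Y²) (H(Y) = 1/(Y + ((Y² + Y*Y) + Y)) = 1/(Y + ((Y² + Y²) + Y)) = 1/(Y + (2*Y² + Y)) = 1/(Y + (Y + 2*Y²)) = 1/(2*Y + 2*Y²))
-1051 - 876/(H(-6)*(79/(-110)) + 36) = -1051 - 876/(((½)/(-6*(1 - 6)))*(79/(-110)) + 36) = -1051 - 876/(((½)*(-⅙)/(-5))*(79*(-1/110)) + 36) = -1051 - 876/(((½)*(-⅙)*(-⅕))*(-79/110) + 36) = -1051 - 876/((1/60)*(-79/110) + 36) = -1051 - 876/(-79/6600 + 36) = -1051 - 876/237521/6600 = -1051 - 876*6600/237521 = -1051 - 1*5781600/237521 = -1051 - 5781600/237521 = -255416171/237521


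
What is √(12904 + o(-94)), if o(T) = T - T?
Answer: 2*√3226 ≈ 113.60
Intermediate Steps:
o(T) = 0
√(12904 + o(-94)) = √(12904 + 0) = √12904 = 2*√3226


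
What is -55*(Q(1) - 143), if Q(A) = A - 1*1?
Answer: 7865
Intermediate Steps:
Q(A) = -1 + A (Q(A) = A - 1 = -1 + A)
-55*(Q(1) - 143) = -55*((-1 + 1) - 143) = -55*(0 - 143) = -55*(-143) = 7865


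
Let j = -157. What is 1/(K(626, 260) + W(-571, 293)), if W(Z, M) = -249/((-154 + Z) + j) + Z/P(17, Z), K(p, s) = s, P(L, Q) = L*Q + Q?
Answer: 441/114809 ≈ 0.0038412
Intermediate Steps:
P(L, Q) = Q + L*Q
W(Z, M) = 1/18 - 249/(-311 + Z) (W(Z, M) = -249/((-154 + Z) - 157) + Z/((Z*(1 + 17))) = -249/(-311 + Z) + Z/((Z*18)) = -249/(-311 + Z) + Z/((18*Z)) = -249/(-311 + Z) + Z*(1/(18*Z)) = -249/(-311 + Z) + 1/18 = 1/18 - 249/(-311 + Z))
1/(K(626, 260) + W(-571, 293)) = 1/(260 + (-4793 - 571)/(18*(-311 - 571))) = 1/(260 + (1/18)*(-5364)/(-882)) = 1/(260 + (1/18)*(-1/882)*(-5364)) = 1/(260 + 149/441) = 1/(114809/441) = 441/114809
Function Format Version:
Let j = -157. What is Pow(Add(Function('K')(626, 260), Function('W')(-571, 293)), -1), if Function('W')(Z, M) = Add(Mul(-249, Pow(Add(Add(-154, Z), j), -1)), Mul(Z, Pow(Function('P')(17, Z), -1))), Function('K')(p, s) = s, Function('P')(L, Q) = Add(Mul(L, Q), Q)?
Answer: Rational(441, 114809) ≈ 0.0038412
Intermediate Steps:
Function('P')(L, Q) = Add(Q, Mul(L, Q))
Function('W')(Z, M) = Add(Rational(1, 18), Mul(-249, Pow(Add(-311, Z), -1))) (Function('W')(Z, M) = Add(Mul(-249, Pow(Add(Add(-154, Z), -157), -1)), Mul(Z, Pow(Mul(Z, Add(1, 17)), -1))) = Add(Mul(-249, Pow(Add(-311, Z), -1)), Mul(Z, Pow(Mul(Z, 18), -1))) = Add(Mul(-249, Pow(Add(-311, Z), -1)), Mul(Z, Pow(Mul(18, Z), -1))) = Add(Mul(-249, Pow(Add(-311, Z), -1)), Mul(Z, Mul(Rational(1, 18), Pow(Z, -1)))) = Add(Mul(-249, Pow(Add(-311, Z), -1)), Rational(1, 18)) = Add(Rational(1, 18), Mul(-249, Pow(Add(-311, Z), -1))))
Pow(Add(Function('K')(626, 260), Function('W')(-571, 293)), -1) = Pow(Add(260, Mul(Rational(1, 18), Pow(Add(-311, -571), -1), Add(-4793, -571))), -1) = Pow(Add(260, Mul(Rational(1, 18), Pow(-882, -1), -5364)), -1) = Pow(Add(260, Mul(Rational(1, 18), Rational(-1, 882), -5364)), -1) = Pow(Add(260, Rational(149, 441)), -1) = Pow(Rational(114809, 441), -1) = Rational(441, 114809)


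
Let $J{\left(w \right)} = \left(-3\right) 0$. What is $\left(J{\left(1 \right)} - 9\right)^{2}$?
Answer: $81$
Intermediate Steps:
$J{\left(w \right)} = 0$
$\left(J{\left(1 \right)} - 9\right)^{2} = \left(0 - 9\right)^{2} = \left(-9\right)^{2} = 81$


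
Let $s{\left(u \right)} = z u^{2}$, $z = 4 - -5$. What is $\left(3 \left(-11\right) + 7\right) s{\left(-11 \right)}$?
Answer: $-28314$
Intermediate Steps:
$z = 9$ ($z = 4 + 5 = 9$)
$s{\left(u \right)} = 9 u^{2}$
$\left(3 \left(-11\right) + 7\right) s{\left(-11 \right)} = \left(3 \left(-11\right) + 7\right) 9 \left(-11\right)^{2} = \left(-33 + 7\right) 9 \cdot 121 = \left(-26\right) 1089 = -28314$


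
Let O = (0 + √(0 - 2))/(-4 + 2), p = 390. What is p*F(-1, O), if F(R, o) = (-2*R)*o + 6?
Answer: 2340 - 390*I*√2 ≈ 2340.0 - 551.54*I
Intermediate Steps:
O = -I*√2/2 (O = (0 + √(-2))/(-2) = (0 + I*√2)*(-½) = (I*√2)*(-½) = -I*√2/2 ≈ -0.70711*I)
F(R, o) = 6 - 2*R*o (F(R, o) = -2*R*o + 6 = 6 - 2*R*o)
p*F(-1, O) = 390*(6 - 2*(-1)*(-I*√2/2)) = 390*(6 - I*√2) = 2340 - 390*I*√2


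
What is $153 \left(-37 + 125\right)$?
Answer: $13464$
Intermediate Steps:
$153 \left(-37 + 125\right) = 153 \cdot 88 = 13464$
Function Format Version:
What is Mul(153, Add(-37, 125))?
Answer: 13464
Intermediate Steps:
Mul(153, Add(-37, 125)) = Mul(153, 88) = 13464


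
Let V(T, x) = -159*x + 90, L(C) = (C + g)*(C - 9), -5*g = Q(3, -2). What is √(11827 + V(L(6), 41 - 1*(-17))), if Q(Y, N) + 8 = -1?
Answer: 7*√55 ≈ 51.913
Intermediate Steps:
Q(Y, N) = -9 (Q(Y, N) = -8 - 1 = -9)
g = 9/5 (g = -⅕*(-9) = 9/5 ≈ 1.8000)
L(C) = (-9 + C)*(9/5 + C) (L(C) = (C + 9/5)*(C - 9) = (9/5 + C)*(-9 + C) = (-9 + C)*(9/5 + C))
V(T, x) = 90 - 159*x
√(11827 + V(L(6), 41 - 1*(-17))) = √(11827 + (90 - 159*(41 - 1*(-17)))) = √(11827 + (90 - 159*(41 + 17))) = √(11827 + (90 - 159*58)) = √(11827 + (90 - 9222)) = √(11827 - 9132) = √2695 = 7*√55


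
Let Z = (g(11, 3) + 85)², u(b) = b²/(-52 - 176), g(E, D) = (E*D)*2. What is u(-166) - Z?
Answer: -1306546/57 ≈ -22922.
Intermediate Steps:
g(E, D) = 2*D*E (g(E, D) = (D*E)*2 = 2*D*E)
u(b) = -b²/228 (u(b) = b²/(-228) = -b²/228)
Z = 22801 (Z = (2*3*11 + 85)² = (66 + 85)² = 151² = 22801)
u(-166) - Z = -1/228*(-166)² - 1*22801 = -1/228*27556 - 22801 = -6889/57 - 22801 = -1306546/57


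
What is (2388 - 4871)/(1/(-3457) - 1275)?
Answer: 660287/339052 ≈ 1.9475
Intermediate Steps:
(2388 - 4871)/(1/(-3457) - 1275) = -2483/(-1/3457 - 1275) = -2483/(-4407676/3457) = -2483*(-3457/4407676) = 660287/339052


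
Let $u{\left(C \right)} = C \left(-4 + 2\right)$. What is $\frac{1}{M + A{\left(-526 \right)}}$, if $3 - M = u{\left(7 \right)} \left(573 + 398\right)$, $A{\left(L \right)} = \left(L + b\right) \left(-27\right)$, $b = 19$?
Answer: $\frac{1}{27286} \approx 3.6649 \cdot 10^{-5}$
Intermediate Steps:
$A{\left(L \right)} = -513 - 27 L$ ($A{\left(L \right)} = \left(L + 19\right) \left(-27\right) = \left(19 + L\right) \left(-27\right) = -513 - 27 L$)
$u{\left(C \right)} = - 2 C$ ($u{\left(C \right)} = C \left(-2\right) = - 2 C$)
$M = 13597$ ($M = 3 - \left(-2\right) 7 \left(573 + 398\right) = 3 - \left(-14\right) 971 = 3 - -13594 = 3 + 13594 = 13597$)
$\frac{1}{M + A{\left(-526 \right)}} = \frac{1}{13597 - -13689} = \frac{1}{13597 + \left(-513 + 14202\right)} = \frac{1}{13597 + 13689} = \frac{1}{27286}$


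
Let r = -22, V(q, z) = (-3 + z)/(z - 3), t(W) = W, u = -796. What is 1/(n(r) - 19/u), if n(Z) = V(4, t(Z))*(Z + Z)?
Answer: -796/35005 ≈ -0.022740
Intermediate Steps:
V(q, z) = 1 (V(q, z) = (-3 + z)/(-3 + z) = 1)
n(Z) = 2*Z (n(Z) = 1*(Z + Z) = 1*(2*Z) = 2*Z)
1/(n(r) - 19/u) = 1/(2*(-22) - 19/(-796)) = 1/(-44 - 19*(-1/796)) = 1/(-44 + 19/796) = 1/(-35005/796) = -796/35005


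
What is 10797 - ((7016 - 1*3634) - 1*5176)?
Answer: 12591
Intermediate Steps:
10797 - ((7016 - 1*3634) - 1*5176) = 10797 - ((7016 - 3634) - 5176) = 10797 - (3382 - 5176) = 10797 - 1*(-1794) = 10797 + 1794 = 12591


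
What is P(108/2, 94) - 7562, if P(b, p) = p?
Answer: -7468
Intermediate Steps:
P(108/2, 94) - 7562 = 94 - 7562 = -7468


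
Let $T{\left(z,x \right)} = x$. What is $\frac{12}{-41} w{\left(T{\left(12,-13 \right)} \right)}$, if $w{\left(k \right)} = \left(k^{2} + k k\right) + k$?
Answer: $- \frac{3900}{41} \approx -95.122$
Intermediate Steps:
$w{\left(k \right)} = k + 2 k^{2}$ ($w{\left(k \right)} = \left(k^{2} + k^{2}\right) + k = 2 k^{2} + k = k + 2 k^{2}$)
$\frac{12}{-41} w{\left(T{\left(12,-13 \right)} \right)} = \frac{12}{-41} \left(- 13 \left(1 + 2 \left(-13\right)\right)\right) = 12 \left(- \frac{1}{41}\right) \left(- 13 \left(1 - 26\right)\right) = - \frac{12 \left(\left(-13\right) \left(-25\right)\right)}{41} = \left(- \frac{12}{41}\right) 325 = - \frac{3900}{41}$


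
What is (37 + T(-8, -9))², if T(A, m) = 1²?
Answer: 1444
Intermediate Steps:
T(A, m) = 1
(37 + T(-8, -9))² = (37 + 1)² = 38² = 1444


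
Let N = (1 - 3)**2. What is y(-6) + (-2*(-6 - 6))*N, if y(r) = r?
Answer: 90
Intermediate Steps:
N = 4 (N = (-2)**2 = 4)
y(-6) + (-2*(-6 - 6))*N = -6 - 2*(-6 - 6)*4 = -6 - 2*(-12)*4 = -6 + 24*4 = -6 + 96 = 90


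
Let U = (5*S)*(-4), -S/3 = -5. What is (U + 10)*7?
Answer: -2030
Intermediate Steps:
S = 15 (S = -3*(-5) = 15)
U = -300 (U = (5*15)*(-4) = 75*(-4) = -300)
(U + 10)*7 = (-300 + 10)*7 = -290*7 = -2030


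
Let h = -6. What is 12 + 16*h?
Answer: -84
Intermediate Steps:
12 + 16*h = 12 + 16*(-6) = 12 - 96 = -84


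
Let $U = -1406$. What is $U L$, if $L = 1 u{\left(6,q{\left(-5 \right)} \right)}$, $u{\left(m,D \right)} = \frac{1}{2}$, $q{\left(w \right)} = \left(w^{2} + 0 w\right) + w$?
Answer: $-703$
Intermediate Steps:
$q{\left(w \right)} = w + w^{2}$ ($q{\left(w \right)} = \left(w^{2} + 0\right) + w = w^{2} + w = w + w^{2}$)
$u{\left(m,D \right)} = \frac{1}{2}$
$L = \frac{1}{2}$ ($L = 1 \cdot \frac{1}{2} = \frac{1}{2} \approx 0.5$)
$U L = \left(-1406\right) \frac{1}{2} = -703$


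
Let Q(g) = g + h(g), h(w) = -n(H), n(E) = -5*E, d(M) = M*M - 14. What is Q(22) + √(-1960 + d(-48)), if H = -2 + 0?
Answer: 12 + √330 ≈ 30.166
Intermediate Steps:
H = -2
d(M) = -14 + M² (d(M) = M² - 14 = -14 + M²)
h(w) = -10 (h(w) = -(-5)*(-2) = -1*10 = -10)
Q(g) = -10 + g (Q(g) = g - 10 = -10 + g)
Q(22) + √(-1960 + d(-48)) = (-10 + 22) + √(-1960 + (-14 + (-48)²)) = 12 + √(-1960 + (-14 + 2304)) = 12 + √(-1960 + 2290) = 12 + √330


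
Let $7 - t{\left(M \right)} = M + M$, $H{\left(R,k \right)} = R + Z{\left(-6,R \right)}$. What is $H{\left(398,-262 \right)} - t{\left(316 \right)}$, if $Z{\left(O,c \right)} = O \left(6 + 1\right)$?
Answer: $981$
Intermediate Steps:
$Z{\left(O,c \right)} = 7 O$ ($Z{\left(O,c \right)} = O 7 = 7 O$)
$H{\left(R,k \right)} = -42 + R$ ($H{\left(R,k \right)} = R + 7 \left(-6\right) = R - 42 = -42 + R$)
$t{\left(M \right)} = 7 - 2 M$ ($t{\left(M \right)} = 7 - \left(M + M\right) = 7 - 2 M$)
$H{\left(398,-262 \right)} - t{\left(316 \right)} = \left(-42 + 398\right) - \left(7 - 632\right) = 356 - \left(7 - 632\right) = 356 - -625 = 356 + 625 = 981$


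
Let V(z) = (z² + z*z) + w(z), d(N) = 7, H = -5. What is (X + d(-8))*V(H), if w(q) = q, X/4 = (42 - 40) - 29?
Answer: -4545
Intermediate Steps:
X = -108 (X = 4*((42 - 40) - 29) = 4*(2 - 29) = 4*(-27) = -108)
V(z) = z + 2*z² (V(z) = (z² + z*z) + z = (z² + z²) + z = 2*z² + z = z + 2*z²)
(X + d(-8))*V(H) = (-108 + 7)*(-5*(1 + 2*(-5))) = -(-505)*(1 - 10) = -(-505)*(-9) = -101*45 = -4545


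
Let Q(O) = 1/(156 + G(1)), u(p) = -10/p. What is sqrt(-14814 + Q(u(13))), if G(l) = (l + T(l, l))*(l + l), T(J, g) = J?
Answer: I*sqrt(23702390)/40 ≈ 121.71*I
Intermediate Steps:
G(l) = 4*l**2 (G(l) = (l + l)*(l + l) = (2*l)*(2*l) = 4*l**2)
Q(O) = 1/160 (Q(O) = 1/(156 + 4*1**2) = 1/(156 + 4*1) = 1/(156 + 4) = 1/160)
sqrt(-14814 + Q(u(13))) = sqrt(-14814 + 1/160) = sqrt(-2370239/160) = I*sqrt(23702390)/40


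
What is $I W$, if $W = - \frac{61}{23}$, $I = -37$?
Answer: $\frac{2257}{23} \approx 98.13$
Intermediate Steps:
$W = - \frac{61}{23}$ ($W = \left(-61\right) \frac{1}{23} = - \frac{61}{23} \approx -2.6522$)
$I W = \left(-37\right) \left(- \frac{61}{23}\right) = \frac{2257}{23}$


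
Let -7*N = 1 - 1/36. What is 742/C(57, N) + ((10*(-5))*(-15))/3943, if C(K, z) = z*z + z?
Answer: -3791598726/611165 ≈ -6203.9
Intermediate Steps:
N = -5/36 (N = -(1 - 1/36)/7 = -⅐*35/36 = -5/36 ≈ -0.13889)
C(K, z) = z + z² (C(K, z) = z² + z = z + z²)
742/C(57, N) + ((10*(-5))*(-15))/3943 = 742/((-5*(1 - 5/36)/36)) + ((10*(-5))*(-15))/3943 = 742/((-5/36*31/36)) - 50*(-15)*(1/3943) = 742/(-155/1296) + 750*(1/3943) = 742*(-1296/155) + 750/3943 = -961632/155 + 750/3943 = -3791598726/611165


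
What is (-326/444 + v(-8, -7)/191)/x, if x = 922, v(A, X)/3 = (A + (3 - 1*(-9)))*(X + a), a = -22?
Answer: -108389/39094644 ≈ -0.0027725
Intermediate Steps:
v(A, X) = 3*(-22 + X)*(12 + A) (v(A, X) = 3*((A + (3 - 1*(-9)))*(X - 22)) = 3*((A + (3 + 9))*(-22 + X)) = 3*((A + 12)*(-22 + X)) = 3*((12 + A)*(-22 + X)) = 3*((-22 + X)*(12 + A)) = 3*(-22 + X)*(12 + A))
(-326/444 + v(-8, -7)/191)/x = (-326/444 + (-792 - 66*(-8) + 36*(-7) + 3*(-8)*(-7))/191)/922 = (-326*1/444 + (-792 + 528 - 252 + 168)*(1/191))*(1/922) = (-163/222 - 348*1/191)*(1/922) = (-163/222 - 348/191)*(1/922) = -108389/42402*1/922 = -108389/39094644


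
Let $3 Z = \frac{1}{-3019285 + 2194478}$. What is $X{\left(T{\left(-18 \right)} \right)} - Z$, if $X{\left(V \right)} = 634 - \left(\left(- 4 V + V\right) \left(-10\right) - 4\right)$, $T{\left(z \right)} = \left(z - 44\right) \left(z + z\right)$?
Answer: $- \frac{164108549561}{2474421} \approx -66322.0$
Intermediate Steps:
$T{\left(z \right)} = 2 z \left(-44 + z\right)$ ($T{\left(z \right)} = \left(-44 + z\right) 2 z = 2 z \left(-44 + z\right)$)
$X{\left(V \right)} = 638 - 30 V$ ($X{\left(V \right)} = 634 - \left(- 3 V \left(-10\right) - 4\right) = 634 - \left(30 V - 4\right) = 634 - \left(-4 + 30 V\right) = 638 - 30 V$)
$Z = - \frac{1}{2474421}$ ($Z = \frac{1}{3 \left(-3019285 + 2194478\right)} = \frac{1}{3 \left(-824807\right)} = \frac{1}{3} \left(- \frac{1}{824807}\right) = - \frac{1}{2474421} \approx -4.0413 \cdot 10^{-7}$)
$X{\left(T{\left(-18 \right)} \right)} - Z = \left(638 - 30 \cdot 2 \left(-18\right) \left(-44 - 18\right)\right) - - \frac{1}{2474421} = \left(638 - 30 \cdot 2 \left(-18\right) \left(-62\right)\right) + \frac{1}{2474421} = \left(638 - 66960\right) + \frac{1}{2474421} = -66322 + \frac{1}{2474421} = - \frac{164108549561}{2474421}$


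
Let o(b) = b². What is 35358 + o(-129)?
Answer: 51999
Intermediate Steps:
35358 + o(-129) = 35358 + (-129)² = 35358 + 16641 = 51999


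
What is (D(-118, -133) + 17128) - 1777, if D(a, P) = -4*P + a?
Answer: 15765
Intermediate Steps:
D(a, P) = a - 4*P
(D(-118, -133) + 17128) - 1777 = ((-118 - 4*(-133)) + 17128) - 1777 = ((-118 + 532) + 17128) - 1777 = (414 + 17128) - 1777 = 17542 - 1777 = 15765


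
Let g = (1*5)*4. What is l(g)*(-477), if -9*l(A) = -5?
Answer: -265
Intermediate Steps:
g = 20 (g = 5*4 = 20)
l(A) = 5/9 (l(A) = -⅑*(-5) = 5/9)
l(g)*(-477) = (5/9)*(-477) = -265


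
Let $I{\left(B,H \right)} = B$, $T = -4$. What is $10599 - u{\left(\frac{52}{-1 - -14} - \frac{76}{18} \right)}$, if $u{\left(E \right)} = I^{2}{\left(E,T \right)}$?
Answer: $\frac{858515}{81} \approx 10599.0$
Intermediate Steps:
$u{\left(E \right)} = E^{2}$
$10599 - u{\left(\frac{52}{-1 - -14} - \frac{76}{18} \right)} = 10599 - \left(\frac{52}{-1 - -14} - \frac{76}{18}\right)^{2} = 10599 - \left(\frac{52}{-1 + 14} - \frac{38}{9}\right)^{2} = 10599 - \left(\frac{52}{13} - \frac{38}{9}\right)^{2} = 10599 - \left(52 \cdot \frac{1}{13} - \frac{38}{9}\right)^{2} = 10599 - \left(4 - \frac{38}{9}\right)^{2} = 10599 - \left(- \frac{2}{9}\right)^{2} = 10599 - \frac{4}{81} = \frac{858515}{81}$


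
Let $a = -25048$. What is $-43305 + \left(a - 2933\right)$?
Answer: $-71286$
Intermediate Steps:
$-43305 + \left(a - 2933\right) = -43305 - 27981 = -71286$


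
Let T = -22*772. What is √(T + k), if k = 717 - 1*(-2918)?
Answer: I*√13349 ≈ 115.54*I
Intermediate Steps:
T = -16984
k = 3635 (k = 717 + 2918 = 3635)
√(T + k) = √(-16984 + 3635) = √(-13349) = I*√13349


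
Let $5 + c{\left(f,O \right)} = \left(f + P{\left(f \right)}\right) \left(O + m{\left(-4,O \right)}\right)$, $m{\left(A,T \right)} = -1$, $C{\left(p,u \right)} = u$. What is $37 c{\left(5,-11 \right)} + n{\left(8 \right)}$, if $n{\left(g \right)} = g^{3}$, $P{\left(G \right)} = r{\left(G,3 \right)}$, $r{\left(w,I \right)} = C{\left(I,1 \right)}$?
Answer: $-2337$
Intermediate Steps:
$r{\left(w,I \right)} = 1$
$P{\left(G \right)} = 1$
$c{\left(f,O \right)} = -5 + \left(1 + f\right) \left(-1 + O\right)$ ($c{\left(f,O \right)} = -5 + \left(f + 1\right) \left(O - 1\right) = -5 + \left(1 + f\right) \left(-1 + O\right)$)
$37 c{\left(5,-11 \right)} + n{\left(8 \right)} = 37 \left(-6 - 11 - 5 - 55\right) + 8^{3} = 37 \left(-6 - 11 - 5 - 55\right) + 512 = 37 \left(-77\right) + 512 = -2849 + 512 = -2337$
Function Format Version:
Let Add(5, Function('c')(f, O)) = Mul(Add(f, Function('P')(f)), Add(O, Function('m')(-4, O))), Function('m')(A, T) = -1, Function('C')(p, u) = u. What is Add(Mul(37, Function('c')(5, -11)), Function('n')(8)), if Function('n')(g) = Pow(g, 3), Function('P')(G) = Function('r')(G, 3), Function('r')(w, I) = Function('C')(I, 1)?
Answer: -2337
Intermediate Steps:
Function('r')(w, I) = 1
Function('P')(G) = 1
Function('c')(f, O) = Add(-5, Mul(Add(1, f), Add(-1, O))) (Function('c')(f, O) = Add(-5, Mul(Add(f, 1), Add(O, -1))) = Add(-5, Mul(Add(1, f), Add(-1, O))))
Add(Mul(37, Function('c')(5, -11)), Function('n')(8)) = Add(Mul(37, Add(-6, -11, Mul(-1, 5), Mul(-11, 5))), Pow(8, 3)) = Add(Mul(37, Add(-6, -11, -5, -55)), 512) = Add(Mul(37, -77), 512) = Add(-2849, 512) = -2337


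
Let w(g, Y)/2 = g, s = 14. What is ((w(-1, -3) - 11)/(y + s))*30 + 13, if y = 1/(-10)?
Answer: -2093/139 ≈ -15.058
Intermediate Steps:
w(g, Y) = 2*g
y = -⅒ ≈ -0.10000
((w(-1, -3) - 11)/(y + s))*30 + 13 = ((2*(-1) - 11)/(-⅒ + 14))*30 + 13 = ((-2 - 11)/(139/10))*30 + 13 = -13*10/139*30 + 13 = -130/139*30 + 13 = -3900/139 + 13 = -2093/139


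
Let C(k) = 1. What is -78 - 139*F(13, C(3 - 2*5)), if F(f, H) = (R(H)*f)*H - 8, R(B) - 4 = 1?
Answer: -8001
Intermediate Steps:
R(B) = 5 (R(B) = 4 + 1 = 5)
F(f, H) = -8 + 5*H*f (F(f, H) = (5*f)*H - 8 = 5*H*f - 8 = -8 + 5*H*f)
-78 - 139*F(13, C(3 - 2*5)) = -78 - 139*(-8 + 5*1*13) = -78 - 139*(-8 + 65) = -78 - 139*57 = -78 - 7923 = -8001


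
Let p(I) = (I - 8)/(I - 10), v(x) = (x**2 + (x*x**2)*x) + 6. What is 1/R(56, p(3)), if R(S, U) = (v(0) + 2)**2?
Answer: 1/64 ≈ 0.015625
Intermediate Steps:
v(x) = 6 + x**2 + x**4 (v(x) = (x**2 + x**3*x) + 6 = (x**2 + x**4) + 6 = 6 + x**2 + x**4)
p(I) = (-8 + I)/(-10 + I)
R(S, U) = 64 (R(S, U) = ((6 + 0**2 + 0**4) + 2)**2 = ((6 + 0 + 0) + 2)**2 = (6 + 2)**2 = 8**2 = 64)
1/R(56, p(3)) = 1/64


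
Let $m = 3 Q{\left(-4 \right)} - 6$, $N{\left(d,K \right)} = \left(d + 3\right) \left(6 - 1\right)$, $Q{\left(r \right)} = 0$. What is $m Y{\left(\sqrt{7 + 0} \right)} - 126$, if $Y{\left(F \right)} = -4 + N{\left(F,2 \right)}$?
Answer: $-192 - 30 \sqrt{7} \approx -271.37$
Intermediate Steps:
$N{\left(d,K \right)} = 15 + 5 d$ ($N{\left(d,K \right)} = \left(3 + d\right) 5 = 15 + 5 d$)
$m = -6$ ($m = 3 \cdot 0 - 6 = 0 - 6 = -6$)
$Y{\left(F \right)} = 11 + 5 F$ ($Y{\left(F \right)} = -4 + \left(15 + 5 F\right) = 11 + 5 F$)
$m Y{\left(\sqrt{7 + 0} \right)} - 126 = - 6 \left(11 + 5 \sqrt{7 + 0}\right) - 126 = - 6 \left(11 + 5 \sqrt{7}\right) - 126 = \left(-66 - 30 \sqrt{7}\right) - 126 = -192 - 30 \sqrt{7}$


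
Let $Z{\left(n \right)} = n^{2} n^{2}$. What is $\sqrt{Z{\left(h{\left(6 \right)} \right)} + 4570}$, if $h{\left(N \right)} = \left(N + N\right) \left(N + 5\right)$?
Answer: $\sqrt{303600346} \approx 17424.0$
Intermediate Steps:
$h{\left(N \right)} = 2 N \left(5 + N\right)$
$Z{\left(n \right)} = n^{4}$
$\sqrt{Z{\left(h{\left(6 \right)} \right)} + 4570} = \sqrt{\left(2 \cdot 6 \left(5 + 6\right)\right)^{4} + 4570} = \sqrt{\left(2 \cdot 6 \cdot 11\right)^{4} + 4570} = \sqrt{132^{4} + 4570} = \sqrt{303595776 + 4570} = \sqrt{303600346}$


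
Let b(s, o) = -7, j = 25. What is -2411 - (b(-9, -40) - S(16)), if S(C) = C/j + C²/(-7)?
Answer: -426988/175 ≈ -2439.9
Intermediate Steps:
S(C) = -C²/7 + C/25 (S(C) = C/25 + C²/(-7) = C*(1/25) + C²*(-⅐) = C/25 - C²/7 = -C²/7 + C/25)
-2411 - (b(-9, -40) - S(16)) = -2411 - (-7 - 16*(7 - 25*16)/175) = -2411 - (-7 - 16*(7 - 400)/175) = -2411 - (-7 - 16*(-393)/175) = -2411 - (-7 - 1*(-6288/175)) = -2411 - (-7 + 6288/175) = -2411 - 1*5063/175 = -2411 - 5063/175 = -426988/175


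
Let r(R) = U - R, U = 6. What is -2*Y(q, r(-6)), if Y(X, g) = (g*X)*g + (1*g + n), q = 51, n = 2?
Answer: -14716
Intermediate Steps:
r(R) = 6 - R
Y(X, g) = 2 + g + X*g² (Y(X, g) = (g*X)*g + (1*g + 2) = (X*g)*g + (g + 2) = X*g² + (2 + g) = 2 + g + X*g²)
-2*Y(q, r(-6)) = -2*(2 + (6 - 1*(-6)) + 51*(6 - 1*(-6))²) = -2*(2 + (6 + 6) + 51*(6 + 6)²) = -2*(2 + 12 + 51*12²) = -2*(2 + 12 + 51*144) = -2*(2 + 12 + 7344) = -2*7358 = -14716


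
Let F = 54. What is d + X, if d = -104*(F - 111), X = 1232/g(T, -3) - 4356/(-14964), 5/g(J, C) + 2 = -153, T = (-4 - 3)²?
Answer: -40232845/1247 ≈ -32264.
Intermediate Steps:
T = 49 (T = (-7)² = 49)
g(J, C) = -1/31 (g(J, C) = 5/(-2 - 153) = 5/(-155) = 5*(-1/155) = -1/31)
X = -47625061/1247 (X = 1232/(-1/31) - 4356/(-14964) = 1232*(-31) - 4356*(-1/14964) = -38192 + 363/1247 = -47625061/1247 ≈ -38192.)
d = 5928 (d = -104*(54 - 111) = -104*(-57) = 5928)
d + X = 5928 - 47625061/1247 = -40232845/1247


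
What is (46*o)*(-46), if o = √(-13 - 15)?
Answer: -4232*I*√7 ≈ -11197.0*I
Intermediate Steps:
o = 2*I*√7 (o = √(-28) = 2*I*√7 ≈ 5.2915*I)
(46*o)*(-46) = (46*(2*I*√7))*(-46) = (92*I*√7)*(-46) = -4232*I*√7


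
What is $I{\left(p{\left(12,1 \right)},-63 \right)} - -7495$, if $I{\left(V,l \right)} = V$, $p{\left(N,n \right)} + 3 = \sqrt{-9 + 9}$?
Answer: $7492$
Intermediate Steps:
$p{\left(N,n \right)} = -3$ ($p{\left(N,n \right)} = -3 + \sqrt{-9 + 9} = -3 + \sqrt{0} = -3 + 0 = -3$)
$I{\left(p{\left(12,1 \right)},-63 \right)} - -7495 = -3 - -7495 = -3 + 7495 = 7492$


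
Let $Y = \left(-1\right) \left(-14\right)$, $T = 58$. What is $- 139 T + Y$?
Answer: $-8048$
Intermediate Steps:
$Y = 14$
$- 139 T + Y = \left(-139\right) 58 + 14 = -8062 + 14 = -8048$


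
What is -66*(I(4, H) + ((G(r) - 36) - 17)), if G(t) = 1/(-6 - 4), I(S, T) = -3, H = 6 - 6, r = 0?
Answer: 18513/5 ≈ 3702.6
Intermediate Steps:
H = 0
G(t) = -1/10 (G(t) = 1/(-10) = -1/10)
-66*(I(4, H) + ((G(r) - 36) - 17)) = -66*(-3 + ((-1/10 - 36) - 17)) = -66*(-3 + (-361/10 - 17)) = -66*(-3 - 531/10) = -66*(-561/10) = 18513/5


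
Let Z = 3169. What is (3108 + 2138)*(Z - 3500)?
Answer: -1736426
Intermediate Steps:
(3108 + 2138)*(Z - 3500) = (3108 + 2138)*(3169 - 3500) = 5246*(-331) = -1736426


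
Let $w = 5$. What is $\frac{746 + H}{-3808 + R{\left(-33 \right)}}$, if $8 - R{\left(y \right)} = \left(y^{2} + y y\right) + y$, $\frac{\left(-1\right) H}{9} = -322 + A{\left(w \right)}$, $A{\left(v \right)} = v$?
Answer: $- \frac{3599}{5945} \approx -0.60538$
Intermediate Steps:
$H = 2853$ ($H = - 9 \left(-322 + 5\right) = \left(-9\right) \left(-317\right) = 2853$)
$R{\left(y \right)} = 8 - y - 2 y^{2}$ ($R{\left(y \right)} = 8 - \left(\left(y^{2} + y y\right) + y\right) = 8 - \left(\left(y^{2} + y^{2}\right) + y\right) = 8 - \left(2 y^{2} + y\right) = 8 - \left(y + 2 y^{2}\right) = 8 - y - 2 y^{2}$)
$\frac{746 + H}{-3808 + R{\left(-33 \right)}} = \frac{746 + 2853}{-3808 - \left(-41 + 2178\right)} = \frac{3599}{-3808 + \left(8 + 33 - 2178\right)} = \frac{3599}{-3808 - 2137} = \frac{3599}{-5945} = 3599 \left(- \frac{1}{5945}\right) = - \frac{3599}{5945}$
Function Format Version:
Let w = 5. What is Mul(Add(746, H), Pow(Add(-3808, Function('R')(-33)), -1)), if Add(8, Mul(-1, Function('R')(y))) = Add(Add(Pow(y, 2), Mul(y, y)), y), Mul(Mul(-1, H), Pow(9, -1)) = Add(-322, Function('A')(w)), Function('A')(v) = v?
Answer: Rational(-3599, 5945) ≈ -0.60538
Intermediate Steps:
H = 2853 (H = Mul(-9, Add(-322, 5)) = Mul(-9, -317) = 2853)
Function('R')(y) = Add(8, Mul(-1, y), Mul(-2, Pow(y, 2))) (Function('R')(y) = Add(8, Mul(-1, Add(Add(Pow(y, 2), Mul(y, y)), y))) = Add(8, Mul(-1, Add(Add(Pow(y, 2), Pow(y, 2)), y))) = Add(8, Mul(-1, Add(Mul(2, Pow(y, 2)), y))) = Add(8, Mul(-1, Add(y, Mul(2, Pow(y, 2))))) = Add(8, Add(Mul(-1, y), Mul(-2, Pow(y, 2)))) = Add(8, Mul(-1, y), Mul(-2, Pow(y, 2))))
Mul(Add(746, H), Pow(Add(-3808, Function('R')(-33)), -1)) = Mul(Add(746, 2853), Pow(Add(-3808, Add(8, Mul(-1, -33), Mul(-2, Pow(-33, 2)))), -1)) = Mul(3599, Pow(Add(-3808, Add(8, 33, Mul(-2, 1089))), -1)) = Mul(3599, Pow(Add(-3808, Add(8, 33, -2178)), -1)) = Mul(3599, Pow(Add(-3808, -2137), -1)) = Mul(3599, Pow(-5945, -1)) = Mul(3599, Rational(-1, 5945)) = Rational(-3599, 5945)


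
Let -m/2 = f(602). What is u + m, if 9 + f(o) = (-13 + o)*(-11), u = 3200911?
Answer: 3213887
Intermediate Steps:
f(o) = 134 - 11*o (f(o) = -9 + (-13 + o)*(-11) = -9 + (143 - 11*o) = 134 - 11*o)
m = 12976 (m = -2*(134 - 11*602) = -2*(134 - 6622) = -2*(-6488) = 12976)
u + m = 3200911 + 12976 = 3213887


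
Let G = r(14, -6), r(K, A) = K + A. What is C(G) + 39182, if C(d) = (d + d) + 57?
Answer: 39255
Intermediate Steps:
r(K, A) = A + K
G = 8 (G = -6 + 14 = 8)
C(d) = 57 + 2*d (C(d) = 2*d + 57 = 57 + 2*d)
C(G) + 39182 = (57 + 2*8) + 39182 = (57 + 16) + 39182 = 73 + 39182 = 39255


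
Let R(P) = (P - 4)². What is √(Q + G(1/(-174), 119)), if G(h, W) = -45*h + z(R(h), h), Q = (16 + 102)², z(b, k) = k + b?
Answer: √422056489/174 ≈ 118.07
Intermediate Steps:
R(P) = (-4 + P)²
z(b, k) = b + k
Q = 13924 (Q = 118² = 13924)
G(h, W) = (-4 + h)² - 44*h (G(h, W) = -45*h + ((-4 + h)² + h) = -45*h + (h + (-4 + h)²) = (-4 + h)² - 44*h)
√(Q + G(1/(-174), 119)) = √(13924 + ((-4 + 1/(-174))² - 44/(-174))) = √(13924 + ((-4 - 1/174)² - 44*(-1/174))) = √(13924 + ((-697/174)² + 22/87)) = √(13924 + (485809/30276 + 22/87)) = √(13924 + 493465/30276) = √(422056489/30276) = √422056489/174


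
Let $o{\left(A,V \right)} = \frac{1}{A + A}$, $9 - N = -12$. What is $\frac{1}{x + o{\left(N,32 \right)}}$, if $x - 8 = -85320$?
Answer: $- \frac{42}{3583103} \approx -1.1722 \cdot 10^{-5}$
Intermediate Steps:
$N = 21$ ($N = 9 - -12 = 9 + 12 = 21$)
$x = -85312$ ($x = 8 - 85320 = -85312$)
$o{\left(A,V \right)} = \frac{1}{2 A}$
$\frac{1}{x + o{\left(N,32 \right)}} = \frac{1}{-85312 + \frac{1}{2 \cdot 21}} = \frac{1}{-85312 + \frac{1}{2} \cdot \frac{1}{21}} = \frac{1}{-85312 + \frac{1}{42}} = \frac{1}{- \frac{3583103}{42}} = - \frac{42}{3583103}$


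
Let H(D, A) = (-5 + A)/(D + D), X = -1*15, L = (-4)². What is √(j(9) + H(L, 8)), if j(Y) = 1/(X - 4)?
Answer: 5*√38/152 ≈ 0.20278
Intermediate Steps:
L = 16
X = -15
H(D, A) = (-5 + A)/(2*D) (H(D, A) = (-5 + A)/((2*D)) = (-5 + A)*(1/(2*D)) = (-5 + A)/(2*D))
j(Y) = -1/19 (j(Y) = 1/(-15 - 4) = 1/(-19) = -1/19)
√(j(9) + H(L, 8)) = √(-1/19 + (½)*(-5 + 8)/16) = √(-1/19 + (½)*(1/16)*3) = √(-1/19 + 3/32) = √(25/608) = 5*√38/152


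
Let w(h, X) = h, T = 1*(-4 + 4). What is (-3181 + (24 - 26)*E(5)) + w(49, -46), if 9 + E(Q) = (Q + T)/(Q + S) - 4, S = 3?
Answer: -12429/4 ≈ -3107.3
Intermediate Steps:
T = 0 (T = 1*0 = 0)
E(Q) = -13 + Q/(3 + Q) (E(Q) = -9 + ((Q + 0)/(Q + 3) - 4) = -9 + (Q/(3 + Q) - 4) = -9 + (-4 + Q/(3 + Q)) = -13 + Q/(3 + Q))
(-3181 + (24 - 26)*E(5)) + w(49, -46) = (-3181 + (24 - 26)*(3*(-13 - 4*5)/(3 + 5))) + 49 = (-3181 - 6*(-13 - 20)/8) + 49 = (-3181 - 6*(-33)/8) + 49 = (-3181 - 2*(-99/8)) + 49 = (-3181 + 99/4) + 49 = -12625/4 + 49 = -12429/4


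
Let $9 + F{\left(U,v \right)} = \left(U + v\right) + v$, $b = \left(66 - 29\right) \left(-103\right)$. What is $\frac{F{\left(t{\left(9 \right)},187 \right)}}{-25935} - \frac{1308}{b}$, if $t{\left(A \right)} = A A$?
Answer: $\frac{32223274}{98838285} \approx 0.32602$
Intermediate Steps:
$t{\left(A \right)} = A^{2}$
$b = -3811$ ($b = 37 \left(-103\right) = -3811$)
$F{\left(U,v \right)} = -9 + U + 2 v$ ($F{\left(U,v \right)} = -9 + \left(\left(U + v\right) + v\right) = -9 + \left(U + 2 v\right) = -9 + U + 2 v$)
$\frac{F{\left(t{\left(9 \right)},187 \right)}}{-25935} - \frac{1308}{b} = \frac{-9 + 9^{2} + 2 \cdot 187}{-25935} - \frac{1308}{-3811} = \left(-9 + 81 + 374\right) \left(- \frac{1}{25935}\right) - - \frac{1308}{3811} = 446 \left(- \frac{1}{25935}\right) + \frac{1308}{3811} = - \frac{446}{25935} + \frac{1308}{3811} = \frac{32223274}{98838285}$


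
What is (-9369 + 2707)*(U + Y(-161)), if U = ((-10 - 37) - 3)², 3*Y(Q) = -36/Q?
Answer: -2681534944/161 ≈ -1.6655e+7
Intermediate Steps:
Y(Q) = -12/Q (Y(Q) = (-36/Q)/3 = -12/Q)
U = 2500 (U = (-47 - 3)² = (-50)² = 2500)
(-9369 + 2707)*(U + Y(-161)) = (-9369 + 2707)*(2500 - 12/(-161)) = -6662*(2500 - 12*(-1/161)) = -6662*(2500 + 12/161) = -6662*402512/161 = -2681534944/161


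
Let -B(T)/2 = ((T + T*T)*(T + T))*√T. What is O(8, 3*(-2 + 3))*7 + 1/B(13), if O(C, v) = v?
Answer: 21 - √13/123032 ≈ 21.000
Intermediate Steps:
B(T) = -4*T^(3/2)*(T + T²) (B(T) = -2*(T + T*T)*(T + T)*√T = -2*(T + T²)*(2*T)*√T = -2*2*T*(T + T²)*√T = -4*T^(3/2)*(T + T²))
O(8, 3*(-2 + 3))*7 + 1/B(13) = (3*(-2 + 3))*7 + 1/(4*13^(5/2)*(-1 - 1*13)) = (3*1)*7 + 1/(4*(169*√13)*(-1 - 13)) = 3*7 + 1/(4*(169*√13)*(-14)) = 21 + 1/(-9464*√13) = 21 - √13/123032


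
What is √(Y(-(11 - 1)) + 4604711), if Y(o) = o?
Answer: √4604701 ≈ 2145.9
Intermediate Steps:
√(Y(-(11 - 1)) + 4604711) = √(-(11 - 1) + 4604711) = √(-1*10 + 4604711) = √(-10 + 4604711) = √4604701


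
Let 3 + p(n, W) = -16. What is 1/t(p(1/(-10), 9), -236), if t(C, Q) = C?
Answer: -1/19 ≈ -0.052632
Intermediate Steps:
p(n, W) = -19 (p(n, W) = -3 - 16 = -19)
1/t(p(1/(-10), 9), -236) = 1/(-19) = -1/19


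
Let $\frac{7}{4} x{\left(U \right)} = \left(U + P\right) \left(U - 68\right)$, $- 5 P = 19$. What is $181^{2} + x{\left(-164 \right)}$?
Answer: $\frac{1925227}{35} \approx 55007.0$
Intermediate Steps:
$P = - \frac{19}{5}$ ($P = \left(- \frac{1}{5}\right) 19 = - \frac{19}{5} \approx -3.8$)
$x{\left(U \right)} = \frac{4 \left(-68 + U\right) \left(- \frac{19}{5} + U\right)}{7}$ ($x{\left(U \right)} = \frac{4 \left(U - \frac{19}{5}\right) \left(U - 68\right)}{7} = \frac{4 \left(- \frac{19}{5} + U\right) \left(-68 + U\right)}{7} = \frac{4 \left(-68 + U\right) \left(- \frac{19}{5} + U\right)}{7}$)
$181^{2} + x{\left(-164 \right)} = 181^{2} + \left(\frac{5168}{35} - - \frac{235504}{35} + \frac{4 \left(-164\right)^{2}}{7}\right) = 32761 + \left(\frac{5168}{35} + \frac{235504}{35} + \frac{4}{7} \cdot 26896\right) = 32761 + \left(\frac{5168}{35} + \frac{235504}{35} + \frac{107584}{7}\right) = 32761 + \frac{778592}{35} = \frac{1925227}{35}$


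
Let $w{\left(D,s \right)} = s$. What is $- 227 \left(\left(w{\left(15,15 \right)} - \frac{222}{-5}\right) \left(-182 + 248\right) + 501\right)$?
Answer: $- \frac{5018289}{5} \approx -1.0037 \cdot 10^{6}$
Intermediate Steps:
$- 227 \left(\left(w{\left(15,15 \right)} - \frac{222}{-5}\right) \left(-182 + 248\right) + 501\right) = - 227 \left(\left(15 - \frac{222}{-5}\right) \left(-182 + 248\right) + 501\right) = - 227 \left(\left(15 - - \frac{222}{5}\right) 66 + 501\right) = - 227 \left(\left(15 + \frac{222}{5}\right) 66 + 501\right) = - 227 \left(\frac{297}{5} \cdot 66 + 501\right) = - 227 \left(\frac{19602}{5} + 501\right) = \left(-227\right) \frac{22107}{5} = - \frac{5018289}{5}$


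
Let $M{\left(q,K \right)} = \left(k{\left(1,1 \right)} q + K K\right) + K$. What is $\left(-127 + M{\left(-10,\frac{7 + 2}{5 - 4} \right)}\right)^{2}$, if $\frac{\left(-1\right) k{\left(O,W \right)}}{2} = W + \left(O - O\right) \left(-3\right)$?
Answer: $289$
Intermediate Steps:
$k{\left(O,W \right)} = - 2 W$ ($k{\left(O,W \right)} = - 2 \left(W + \left(O - O\right) \left(-3\right)\right) = - 2 \left(W + 0 \left(-3\right)\right) = - 2 \left(W + 0\right) = - 2 W$)
$M{\left(q,K \right)} = K + K^{2} - 2 q$ ($M{\left(q,K \right)} = \left(\left(-2\right) 1 q + K K\right) + K = \left(- 2 q + K^{2}\right) + K = \left(K^{2} - 2 q\right) + K = K + K^{2} - 2 q$)
$\left(-127 + M{\left(-10,\frac{7 + 2}{5 - 4} \right)}\right)^{2} = \left(-127 + \left(\frac{7 + 2}{5 - 4} + \left(\frac{7 + 2}{5 - 4}\right)^{2} - -20\right)\right)^{2} = \left(-127 + \left(\frac{9}{1} + \left(\frac{9}{1}\right)^{2} + 20\right)\right)^{2} = \left(-127 + \left(9 \cdot 1 + \left(9 \cdot 1\right)^{2} + 20\right)\right)^{2} = \left(-127 + \left(9 + 9^{2} + 20\right)\right)^{2} = \left(-127 + \left(9 + 81 + 20\right)\right)^{2} = \left(-127 + 110\right)^{2} = \left(-17\right)^{2} = 289$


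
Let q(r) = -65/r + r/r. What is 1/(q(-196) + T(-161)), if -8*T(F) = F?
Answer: 392/8411 ≈ 0.046606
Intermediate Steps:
T(F) = -F/8
q(r) = 1 - 65/r (q(r) = -65/r + 1 = 1 - 65/r)
1/(q(-196) + T(-161)) = 1/((-65 - 196)/(-196) - ⅛*(-161)) = 1/(-1/196*(-261) + 161/8) = 1/(261/196 + 161/8) = 1/(8411/392) = 392/8411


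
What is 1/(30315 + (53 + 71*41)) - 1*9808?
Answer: -326400431/33279 ≈ -9808.0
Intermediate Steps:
1/(30315 + (53 + 71*41)) - 1*9808 = 1/(30315 + (53 + 2911)) - 9808 = 1/(30315 + 2964) - 9808 = 1/33279 - 9808 = -326400431/33279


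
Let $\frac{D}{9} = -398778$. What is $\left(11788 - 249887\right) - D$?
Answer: $3350903$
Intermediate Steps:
$D = -3589002$ ($D = 9 \left(-398778\right) = -3589002$)
$\left(11788 - 249887\right) - D = \left(11788 - 249887\right) - -3589002 = -238099 + 3589002 = 3350903$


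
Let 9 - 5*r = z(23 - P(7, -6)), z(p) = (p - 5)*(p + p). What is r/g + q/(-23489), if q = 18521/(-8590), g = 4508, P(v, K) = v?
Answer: -140387391/9281443460 ≈ -0.015126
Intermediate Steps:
z(p) = 2*p*(-5 + p) (z(p) = (-5 + p)*(2*p) = 2*p*(-5 + p))
r = -343/5 (r = 9/5 - 2*(23 - 1*7)*(-5 + (23 - 1*7))/5 = 9/5 - 2*(23 - 7)*(-5 + (23 - 7))/5 = 9/5 - 2*16*(-5 + 16)/5 = 9/5 - 2*16*11/5 = 9/5 - ⅕*352 = 9/5 - 352/5 = -343/5 ≈ -68.600)
q = -18521/8590 (q = 18521*(-1/8590) = -18521/8590 ≈ -2.1561)
r/g + q/(-23489) = -343/5/4508 - 18521/8590/(-23489) = -343/5*1/4508 - 18521/8590*(-1/23489) = -7/460 + 18521/201770510 = -140387391/9281443460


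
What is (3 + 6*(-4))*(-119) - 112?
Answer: 2387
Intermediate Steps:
(3 + 6*(-4))*(-119) - 112 = (3 - 24)*(-119) - 112 = -21*(-119) - 112 = 2499 - 112 = 2387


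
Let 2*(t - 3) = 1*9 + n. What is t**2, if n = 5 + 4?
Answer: 144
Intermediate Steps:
n = 9
t = 12 (t = 3 + (1*9 + 9)/2 = 3 + (9 + 9)/2 = 3 + (1/2)*18 = 3 + 9 = 12)
t**2 = 12**2 = 144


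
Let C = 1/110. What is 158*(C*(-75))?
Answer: -1185/11 ≈ -107.73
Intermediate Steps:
C = 1/110 ≈ 0.0090909
158*(C*(-75)) = 158*((1/110)*(-75)) = 158*(-15/22) = -1185/11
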